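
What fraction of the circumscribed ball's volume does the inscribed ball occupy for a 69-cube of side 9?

V_in/V_out = n^(-n/2) = 69^(-69/2) ≈ 3.62833e-64.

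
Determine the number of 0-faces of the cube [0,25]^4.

Number of 0-faces = C(4,0) · 2^(4-0) = 1 · 16 = 16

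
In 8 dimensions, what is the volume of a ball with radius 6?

V_8(6) = π^(8/2) · (6)^8 / Γ(8/2 + 1) = 69984·π^4 ≈ 6.81708e+06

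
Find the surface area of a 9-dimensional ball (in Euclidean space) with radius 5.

S_9(5) = 2·π^(9/2)·(5)^8 / Γ(9/2) = 2500000·π^4/21 ≈ 1.15963e+07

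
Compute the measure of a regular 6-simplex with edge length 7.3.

V = (7.3^6 / 6!) · √((6+1) / 2^6) ≈ 69.5126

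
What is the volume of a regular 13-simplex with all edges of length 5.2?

Volume = 5.2^13 · √(14/2^13) / 13! ≈ 0.0134937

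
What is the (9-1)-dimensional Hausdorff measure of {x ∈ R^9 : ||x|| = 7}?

S_9(7) = 2·π^(9/2)·(7)^8 / Γ(9/2) = 26353376·π^4/15 ≈ 1.71137e+08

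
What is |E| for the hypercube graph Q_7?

An n-cube has n·2^(n-1) edges. With n = 7: 7·64 = 448.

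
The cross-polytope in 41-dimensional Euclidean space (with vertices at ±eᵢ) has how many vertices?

The 41-dimensional cross-polytope has 2n = 2·41 = 82 vertices.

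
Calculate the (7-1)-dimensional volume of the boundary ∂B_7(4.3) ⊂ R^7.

S = n·V_n(r)/r = 7·V_7(4.3)/4.3 (volume-to-surface relation), giving 209069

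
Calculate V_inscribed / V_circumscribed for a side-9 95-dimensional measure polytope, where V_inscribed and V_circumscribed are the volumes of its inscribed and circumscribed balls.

The radii are 9/2 and 9√95/2, so the volume ratio is (1/√95)^95 = 95^{-95/2} ≈ 1.14322e-94.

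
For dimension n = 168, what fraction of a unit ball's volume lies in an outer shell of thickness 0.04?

1 - (1-0.04)^168 ≈ 0.998949 ≈ 99.89%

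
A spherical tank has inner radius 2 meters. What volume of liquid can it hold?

Volume = π^{3/2}·(2)^3/Γ(5/2) = 32·π/3 ≈ 33.5103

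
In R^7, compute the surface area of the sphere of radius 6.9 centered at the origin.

|∂B_7(6.9)| ≈ 3.56922e+06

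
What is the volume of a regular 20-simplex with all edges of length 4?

V = (4^20 / 20!) · √((20+1) / 2^20) ≈ 2.02248e-09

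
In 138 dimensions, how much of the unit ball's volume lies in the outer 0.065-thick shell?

Shell fraction = 1 - (1-0.065)^138 ≈ 0.999906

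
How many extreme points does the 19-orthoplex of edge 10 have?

An n-cross-polytope has 2n vertices; here n = 19, giving 38.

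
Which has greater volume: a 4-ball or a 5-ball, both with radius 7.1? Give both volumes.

V_4(7.1) ≈ 12540.2. V_5(7.1) ≈ 94970.8. The 5-ball is larger.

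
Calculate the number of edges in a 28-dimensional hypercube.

An n-cube has n·2^(n-1) edges. With n = 28: 28·134217728 = 3758096384.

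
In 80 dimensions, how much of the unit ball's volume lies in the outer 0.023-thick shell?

V(inner)/V(outer) = ((1-0.023)/1)^80 ≈ 0.1554, so the shell fraction is 0.844559.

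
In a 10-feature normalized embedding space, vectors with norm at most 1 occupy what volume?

V = π^5/120 ≈ 2.55016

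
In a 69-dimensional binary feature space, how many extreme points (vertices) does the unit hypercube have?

The 69-cube has 2^69 = 590295810358705651712 vertices.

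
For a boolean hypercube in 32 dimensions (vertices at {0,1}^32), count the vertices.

An n-cube has 2^n vertices; for n = 32 that is 2^32 = 4294967296.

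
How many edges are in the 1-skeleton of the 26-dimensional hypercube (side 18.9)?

An n-cube has n·2^(n-1) edges. With n = 26: 26·33554432 = 872415232.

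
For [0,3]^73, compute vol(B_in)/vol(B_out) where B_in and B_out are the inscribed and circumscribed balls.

V_in/V_out = n^(-n/2) = 73^(-73/2) ≈ 9.74351e-69.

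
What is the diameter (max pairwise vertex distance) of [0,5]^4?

d = √(5² + 5² + ... + 5²) [4 terms] = √(4·5²) = 5√4 = 10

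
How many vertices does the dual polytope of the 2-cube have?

The 2-dimensional cross-polytope has 2n = 2·2 = 4 vertices.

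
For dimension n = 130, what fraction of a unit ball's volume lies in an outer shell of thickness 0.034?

1 - (1-0.034)^130 ≈ 0.988856 ≈ 98.89%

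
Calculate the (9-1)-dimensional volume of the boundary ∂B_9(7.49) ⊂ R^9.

The surface area of an n-ball is 2π^(n/2) r^(n-1) / Γ(n/2). For n=9, r=7.49: 2.94046e+08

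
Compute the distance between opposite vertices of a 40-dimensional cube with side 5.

The space diagonal of an n-cube of side s is s√n. Here 5·√40 ≈ 31.6228.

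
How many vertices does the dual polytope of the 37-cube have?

The vertices are ±e_1, ..., ±e_37, so there are 2·37 = 74.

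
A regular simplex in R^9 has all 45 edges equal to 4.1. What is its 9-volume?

Volume = 4.1^9 · √(10/2^9) / 9! ≈ 0.126083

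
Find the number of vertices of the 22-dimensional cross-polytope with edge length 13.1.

The vertices are ±e_1, ..., ±e_22, so there are 2·22 = 44.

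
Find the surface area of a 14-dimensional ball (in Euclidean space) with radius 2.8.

The surface area of an n-ball is 2π^(n/2) r^(n-1) / Γ(n/2). For n=14, r=2.8: 5.45508e+06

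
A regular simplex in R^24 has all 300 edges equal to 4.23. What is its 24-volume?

V_24 = √(25) · 4.23^24 / (24! · 2^(24/2)) ≈ 2.11872e-12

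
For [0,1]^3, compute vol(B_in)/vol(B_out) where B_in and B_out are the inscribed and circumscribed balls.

V_in/V_out = n^(-n/2) = 3^(-3/2) ≈ 0.19245.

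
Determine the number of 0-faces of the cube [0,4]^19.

An n-cube has C(n,k)·2^(n-k) k-faces. Here C(19,0)·2^19 = 1·524288 = 524288.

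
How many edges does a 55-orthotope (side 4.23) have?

The 55-cube has n·2^(n-1) = 55·2^54 = 55·18014398509481984 = 990791918021509120 edges.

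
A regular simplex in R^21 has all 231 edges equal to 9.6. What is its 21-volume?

For a regular n-simplex with edge a, V = (a^n / n!)·√((n+1)/2^n). With a=9.6, n=21: V ≈ 0.0268998.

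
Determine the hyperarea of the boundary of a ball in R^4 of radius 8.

The surface area of an n-ball is 2π^(n/2) r^(n-1) / Γ(n/2). For n=4, r=8: 1024·π^2 ≈ 10106.5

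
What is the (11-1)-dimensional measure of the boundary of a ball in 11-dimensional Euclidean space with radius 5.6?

The surface area of an n-ball is 2π^(n/2) r^(n-1) / Γ(n/2). For n=11, r=5.6: 6.28605e+08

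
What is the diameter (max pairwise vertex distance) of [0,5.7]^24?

||(5.7,5.7,...,5.7)|| = √(24)·5.7 ≈ 27.9242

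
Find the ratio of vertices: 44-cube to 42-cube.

The 44-cube has 2^44 = 17592186044416 vertices. The 42-cube has 2^42 = 4398046511104 vertices. Ratio: 17592186044416/4398046511104 = 4.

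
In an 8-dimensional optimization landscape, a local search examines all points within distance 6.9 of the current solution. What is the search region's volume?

Volume = π^{8/2}·(6.9)^8/Γ(5) ≈ 2.08536e+07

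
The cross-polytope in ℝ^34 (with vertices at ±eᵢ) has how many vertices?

The 34-dimensional cross-polytope has 2n = 2·34 = 68 vertices.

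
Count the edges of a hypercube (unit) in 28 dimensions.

An n-cube has n·2^(n-1) edges. With n = 28: 28·134217728 = 3758096384.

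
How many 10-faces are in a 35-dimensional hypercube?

Number of 10-faces = C(35,10) · 2^(35-10) = 183579396 · 33554432 = 6159902359683072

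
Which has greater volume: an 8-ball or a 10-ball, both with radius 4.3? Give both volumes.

V_8(4.3) ≈ 474390. V_10(4.3) ≈ 5.51128e+06. The 10-ball is larger.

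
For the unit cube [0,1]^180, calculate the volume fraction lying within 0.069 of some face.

1 - (1 - 2·0.069)^180 = 1 - 0.862^180 ≈ 1 - 2.462e-12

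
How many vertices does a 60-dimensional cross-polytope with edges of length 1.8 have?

An n-cross-polytope has 2n vertices; here n = 60, giving 120.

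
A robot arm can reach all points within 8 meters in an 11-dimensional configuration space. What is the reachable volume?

The n-ball volume is π^(n/2)·r^n/Γ(n/2+1). With n=11, r=8: V = 549755813888·π^5/10395 ≈ 1.61843e+10.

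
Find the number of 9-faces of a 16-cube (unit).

An n-cube has C(n,k)·2^(n-k) k-faces. Here C(16,9)·2^7 = 11440·128 = 1464320.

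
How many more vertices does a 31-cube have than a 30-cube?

The 31-cube has 2^31 = 2147483648 vertices. The 30-cube has 2^30 = 1073741824 vertices. Difference: 2147483648 - 1073741824 = 1073741824.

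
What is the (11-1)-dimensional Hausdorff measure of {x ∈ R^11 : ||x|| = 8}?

S_11(8) = 2·π^(11/2)·(8)^10 / Γ(11/2) = 68719476736·π^5/945 ≈ 2.22535e+10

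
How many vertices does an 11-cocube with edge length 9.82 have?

An n-cross-polytope has 2^(k+1)·C(n,k+1) k-faces. Here 2^1·C(11,1) = 2·11 = 22.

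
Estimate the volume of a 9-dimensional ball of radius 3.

The n-ball volume is π^(n/2)·r^n/Γ(n/2+1). With n=9, r=3: V = 23328·π^4/35 ≈ 64924.6.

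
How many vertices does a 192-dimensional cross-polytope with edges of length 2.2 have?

An n-cross-polytope has 2n vertices; here n = 192, giving 384.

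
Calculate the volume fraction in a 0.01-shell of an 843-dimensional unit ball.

1 - (1-0.01)^843 ≈ 0.999791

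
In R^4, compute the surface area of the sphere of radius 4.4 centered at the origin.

The surface area of an n-ball is 2π^(n/2) r^(n-1) / Γ(n/2). For n=4, r=4.4: 1681.46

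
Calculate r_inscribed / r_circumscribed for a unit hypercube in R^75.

For an n-cube of any side s, the inradius is s/2 and the circumradius is s√n/2, so the ratio is 1/√75 ≈ 0.11547.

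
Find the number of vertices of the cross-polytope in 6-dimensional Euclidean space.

An n-cross-polytope has 2^(k+1)·C(n,k+1) k-faces. Here 2^1·C(6,1) = 2·6 = 12.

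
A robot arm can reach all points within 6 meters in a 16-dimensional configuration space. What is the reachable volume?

Volume = π^{16/2}·(6)^16/Γ(9) = 2448880128·π^8/35 ≈ 6.63894e+11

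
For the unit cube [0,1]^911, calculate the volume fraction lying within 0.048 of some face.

The inner cube has side 1-2·0.048 = 0.904 and volume (0.904)^911 ≈ 1.173e-40, so the shell holds 1 - 1.173e-40 of the volume.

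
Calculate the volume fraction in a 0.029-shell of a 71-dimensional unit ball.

1 - (1-0.029)^71 ≈ 0.876244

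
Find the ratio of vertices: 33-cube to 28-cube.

The 33-cube has 2^33 = 8589934592 vertices. The 28-cube has 2^28 = 268435456 vertices. Ratio: 8589934592/268435456 = 32.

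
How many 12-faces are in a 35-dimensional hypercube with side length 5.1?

An n-cube has C(n,k)·2^(n-k) k-faces. Here C(35,12)·2^23 = 834451800·8388608 = 6999889045094400.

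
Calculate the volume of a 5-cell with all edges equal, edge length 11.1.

V = (11.1^4 / 4!) · √((4+1) / 2^4) ≈ 353.595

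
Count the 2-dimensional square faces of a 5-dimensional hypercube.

An n-cube has C(n,k)·2^(n-k) k-faces. Here C(5,2)·2^3 = 10·8 = 80.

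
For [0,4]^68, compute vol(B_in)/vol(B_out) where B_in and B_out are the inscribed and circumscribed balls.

V_in / V_out = (r_in/r_out)^68 = (1/√68)^68 = 68^(-68/2) ≈ 4.95105e-63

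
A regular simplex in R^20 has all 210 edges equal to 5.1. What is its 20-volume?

Volume = 5.1^20 · √(21/2^20) / 20! ≈ 2.60669e-07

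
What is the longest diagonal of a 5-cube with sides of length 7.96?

The space diagonal of an n-cube of side s is s√n. Here 7.96·√5 ≈ 17.7991.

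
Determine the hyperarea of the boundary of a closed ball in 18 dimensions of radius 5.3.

S_18(5.3) = 2·π^(18/2)·(5.3)^17 / Γ(18/2) ≈ 3.03772e+12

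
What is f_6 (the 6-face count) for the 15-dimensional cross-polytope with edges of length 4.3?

Each 6-face is the convex hull of 7 vertices, one chosen as ±e_i from each of 7 distinct axes: 2^7·C(15,7) = 823680.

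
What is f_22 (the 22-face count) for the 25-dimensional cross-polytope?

An n-cross-polytope has 2^(k+1)·C(n,k+1) k-faces. Here 2^23·C(25,23) = 8388608·300 = 2516582400.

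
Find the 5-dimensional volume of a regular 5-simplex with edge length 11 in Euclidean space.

V = (11^5 / 5!) · √((5+1) / 2^5) ≈ 581.143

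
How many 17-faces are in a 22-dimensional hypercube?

Choose 17 of 22 axes to span the face (C(22,17) = 26334 ways), then fix each of the remaining 5 coordinates at one of its two extreme values (2^5 = 32 ways): 26334·32 = 842688.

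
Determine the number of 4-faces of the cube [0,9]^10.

An n-cube has C(n,k)·2^(n-k) k-faces. Here C(10,4)·2^6 = 210·64 = 13440.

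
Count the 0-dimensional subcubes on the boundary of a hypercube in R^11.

f_0(11-cube) = (11 choose 0) · 2^11 = 2048.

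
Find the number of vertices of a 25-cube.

The 25-cube has 2^25 = 33554432 vertices.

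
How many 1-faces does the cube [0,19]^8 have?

The 8-cube has n·2^(n-1) = 8·2^7 = 8·128 = 1024 edges.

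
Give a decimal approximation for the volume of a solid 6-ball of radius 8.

V = 131072·π^3/3 ≈ 1.35468e+06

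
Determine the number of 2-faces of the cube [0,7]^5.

f_2(5-cube) = (5 choose 2) · 2^3 = 80.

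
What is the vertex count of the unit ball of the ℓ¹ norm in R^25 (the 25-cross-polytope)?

Number of vertices = 2n = 50.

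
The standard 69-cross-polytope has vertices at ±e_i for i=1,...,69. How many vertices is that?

An n-cross-polytope has 2n vertices; here n = 69, giving 138.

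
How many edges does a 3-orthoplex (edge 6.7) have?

f_1(3-orthoplex) = 2^2 · (3 choose 2) = 12.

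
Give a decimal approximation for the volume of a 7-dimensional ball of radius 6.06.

The n-ball volume is π^(n/2)·r^n/Γ(n/2+1). With n=7, r=6.06: V ≈ 1.41804e+06.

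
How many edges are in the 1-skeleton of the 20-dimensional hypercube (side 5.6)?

Each of the 2^20 = 1048576 vertices has degree 20; total edges = 20·2^20/2 = 10485760.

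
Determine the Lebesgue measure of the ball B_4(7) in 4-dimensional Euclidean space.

V_4(7) = π^(4/2) · (7)^4 / Γ(4/2 + 1) = 2401·π^2/2 ≈ 11848.5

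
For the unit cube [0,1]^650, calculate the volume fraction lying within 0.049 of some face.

The inner cube has side 1-2·0.049 = 0.902 and volume (0.902)^650 ≈ 7.66e-30, so the shell holds 1 - 7.66e-30 of the volume.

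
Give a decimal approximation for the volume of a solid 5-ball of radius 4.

V_5(4) = π^(5/2) · (4)^5 / Γ(5/2 + 1) = 8192·π^2/15 ≈ 5390.12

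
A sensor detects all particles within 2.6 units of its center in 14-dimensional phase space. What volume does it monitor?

The n-ball volume is π^(n/2)·r^n/Γ(n/2+1). With n=14, r=2.6: V ≈ 386585.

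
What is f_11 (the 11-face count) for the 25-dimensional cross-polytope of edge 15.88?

An n-cross-polytope has 2^(k+1)·C(n,k+1) k-faces. Here 2^12·C(25,12) = 4096·5200300 = 21300428800.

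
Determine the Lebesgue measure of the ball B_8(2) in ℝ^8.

V = 32·π^4/3 ≈ 1039.03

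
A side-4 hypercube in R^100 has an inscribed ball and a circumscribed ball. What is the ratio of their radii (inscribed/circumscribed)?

r_in = 4/2 (half the side); r_out = 4√100/2 (half the diagonal). Ratio = 1/√100 ≈ 0.1.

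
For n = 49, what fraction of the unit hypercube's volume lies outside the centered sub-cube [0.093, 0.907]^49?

1 - (1 - 2·0.093)^49 = 1 - 0.814^49 ≈ 0.999958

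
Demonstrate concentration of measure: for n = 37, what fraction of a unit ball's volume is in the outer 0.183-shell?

1 - (1-0.183)^37 ≈ 0.999435 ≈ 99.94%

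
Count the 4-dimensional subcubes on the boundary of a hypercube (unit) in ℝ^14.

f_4(14-cube) = (14 choose 4) · 2^10 = 1025024.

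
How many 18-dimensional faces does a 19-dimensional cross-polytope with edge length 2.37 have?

An n-cross-polytope has 2^(k+1)·C(n,k+1) k-faces. Here 2^19·C(19,19) = 524288·1 = 524288.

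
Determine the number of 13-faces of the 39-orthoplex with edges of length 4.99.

Each 13-face is the convex hull of 14 vertices, one chosen as ±e_i from each of 14 distinct axes: 2^14·C(39,14) = 247144520024064.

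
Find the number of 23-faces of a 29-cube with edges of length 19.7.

Choose 23 of 29 axes to span the face (C(29,23) = 475020 ways), then fix each of the remaining 6 coordinates at one of its two extreme values (2^6 = 64 ways): 475020·64 = 30401280.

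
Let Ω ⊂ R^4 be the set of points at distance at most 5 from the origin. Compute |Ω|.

Volume = π^{4/2}·(5)^4/Γ(3) = 625·π^2/2 ≈ 3084.25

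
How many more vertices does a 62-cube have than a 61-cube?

The 62-cube has 2^62 = 4611686018427387904 vertices. The 61-cube has 2^61 = 2305843009213693952 vertices. Difference: 4611686018427387904 - 2305843009213693952 = 2305843009213693952.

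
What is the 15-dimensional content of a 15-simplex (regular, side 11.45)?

V_15 = √(16) · 11.45^15 / (15! · 2^(15/2)) ≈ 128.801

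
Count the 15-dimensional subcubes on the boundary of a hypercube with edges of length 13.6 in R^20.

Number of 15-faces = C(20,15) · 2^(20-15) = 15504 · 32 = 496128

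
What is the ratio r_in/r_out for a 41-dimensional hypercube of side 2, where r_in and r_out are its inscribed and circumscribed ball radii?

Ratio = (s/2)/(s√41/2) = 41^(-1/2) ≈ 0.156174.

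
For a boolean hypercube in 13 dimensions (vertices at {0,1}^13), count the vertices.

The 13-cube has 2^13 = 8192 vertices.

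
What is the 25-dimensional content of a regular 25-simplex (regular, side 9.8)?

V_25 = √(26) · 9.8^25 / (25! · 2^(25/2)) ≈ 0.000342466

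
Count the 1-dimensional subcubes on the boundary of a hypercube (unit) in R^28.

Choose 1 of 28 axes to span the face (C(28,1) = 28 ways), then fix each of the remaining 27 coordinates at one of its two extreme values (2^27 = 134217728 ways): 28·134217728 = 3758096384.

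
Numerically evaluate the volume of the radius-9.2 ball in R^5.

Volume = π^{5/2}·(9.2)^5/Γ(7/2) ≈ 346927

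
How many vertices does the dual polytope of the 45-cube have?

Number of vertices = 2n = 90.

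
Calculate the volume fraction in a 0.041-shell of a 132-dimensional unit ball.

V(inner)/V(outer) = ((1-0.041)/1)^132 ≈ 0.003982, so the shell fraction is 0.996018.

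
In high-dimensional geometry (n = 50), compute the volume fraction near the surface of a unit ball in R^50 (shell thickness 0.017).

1 - (1-0.017)^50 ≈ 0.575697 ≈ 57.57%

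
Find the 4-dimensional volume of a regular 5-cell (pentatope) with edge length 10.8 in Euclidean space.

For a regular n-simplex with edge a, V = (a^n / n!)·√((n+1)/2^n). With a=10.8, n=4: V ≈ 316.89.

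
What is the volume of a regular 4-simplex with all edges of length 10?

Volume = 10^4 · √(5/2^4) / 4! ≈ 232.924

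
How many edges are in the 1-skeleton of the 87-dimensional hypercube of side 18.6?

Each of the 2^87 = 154742504910672534362390528 vertices has degree 87; total edges = 87·2^87/2 = 6731298963614255244763987968.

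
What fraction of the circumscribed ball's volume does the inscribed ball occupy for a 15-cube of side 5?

V_in/V_out = n^(-n/2) = 15^(-15/2) ≈ 1.51118e-09.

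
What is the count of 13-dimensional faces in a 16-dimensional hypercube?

An n-cube has C(n,k)·2^(n-k) k-faces. Here C(16,13)·2^3 = 560·8 = 4480.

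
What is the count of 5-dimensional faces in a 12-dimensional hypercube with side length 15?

An n-cube has C(n,k)·2^(n-k) k-faces. Here C(12,5)·2^7 = 792·128 = 101376.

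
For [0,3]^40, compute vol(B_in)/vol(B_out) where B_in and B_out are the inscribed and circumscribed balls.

Volume scales as r^n, and r_in/r_out = 1/√40, giving (1/√40)^40 ≈ 9.09495e-33.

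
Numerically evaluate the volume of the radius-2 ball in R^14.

The n-ball volume is π^(n/2)·r^n/Γ(n/2+1). With n=14, r=2: V = 1024·π^7/315 ≈ 9818.35.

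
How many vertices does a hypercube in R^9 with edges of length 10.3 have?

An n-cube has 2^n vertices; for n = 9 that is 2^9 = 512.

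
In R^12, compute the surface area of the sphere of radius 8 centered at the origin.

The surface area of an n-ball is 2π^(n/2) r^(n-1) / Γ(n/2). For n=12, r=8: 2147483648·π^6/15 ≈ 1.37638e+11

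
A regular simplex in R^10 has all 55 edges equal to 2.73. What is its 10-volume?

Volume = 2.73^10 · √(11/2^10) / 10! ≈ 0.000656765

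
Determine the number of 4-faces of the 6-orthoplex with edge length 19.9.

f_4(6-orthoplex) = 2^5 · (6 choose 5) = 192.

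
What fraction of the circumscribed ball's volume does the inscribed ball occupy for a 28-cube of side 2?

V_in / V_out = (r_in/r_out)^28 = (1/√28)^28 = 28^(-28/2) ≈ 5.49272e-21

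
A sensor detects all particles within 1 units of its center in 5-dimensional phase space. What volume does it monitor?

V_5(1) = π^(5/2) · (1)^5 / Γ(5/2 + 1) = 8·π^2/15 ≈ 5.26379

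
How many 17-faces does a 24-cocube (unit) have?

Number of 17-faces = 2^(17+1) · C(24,17+1) = 262144 · 134596 = 35283533824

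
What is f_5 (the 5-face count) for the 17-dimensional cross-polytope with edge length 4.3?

Each 5-face is the convex hull of 6 vertices, one chosen as ±e_i from each of 6 distinct axes: 2^6·C(17,6) = 792064.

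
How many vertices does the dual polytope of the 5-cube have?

Number of vertices = 2n = 10.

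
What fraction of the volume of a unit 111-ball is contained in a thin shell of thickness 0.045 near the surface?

Shell fraction = 1 - (1-0.045)^111 ≈ 0.993969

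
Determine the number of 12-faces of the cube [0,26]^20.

f_12(20-cube) = (20 choose 12) · 2^8 = 32248320.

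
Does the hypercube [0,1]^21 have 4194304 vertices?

False. The 21-cube has 2^21 = 2097152 vertices.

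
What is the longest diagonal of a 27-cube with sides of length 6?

||(6,6,...,6)|| = √(27)·6 ≈ 31.1769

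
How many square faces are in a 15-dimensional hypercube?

Number of 2-faces = C(15,2) · 2^(15-2) = 105 · 8192 = 860160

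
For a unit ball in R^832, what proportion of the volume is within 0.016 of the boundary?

1 - (1-0.016)^832 ≈ 0.9999985143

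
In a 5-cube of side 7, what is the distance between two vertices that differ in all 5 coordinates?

The space diagonal of an n-cube of side s is s√n. Here 7·√5 ≈ 15.6525.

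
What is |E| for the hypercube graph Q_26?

The 26-cube has n·2^(n-1) = 26·2^25 = 26·33554432 = 872415232 edges.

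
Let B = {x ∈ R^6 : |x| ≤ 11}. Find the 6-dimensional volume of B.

Volume = π^{6/2}·(11)^6/Γ(4) = 1771561·π^3/6 ≈ 9.15492e+06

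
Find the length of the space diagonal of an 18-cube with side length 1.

Diagonal = √18 · 1 ≈ 4.24264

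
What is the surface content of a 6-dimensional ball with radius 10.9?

S_6(10.9) = 2·π^(6/2)·(10.9)^5 / Γ(6/2) ≈ 4.7707e+06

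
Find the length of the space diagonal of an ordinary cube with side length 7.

||(7,7,...,7)|| = √(3)·7 ≈ 12.1244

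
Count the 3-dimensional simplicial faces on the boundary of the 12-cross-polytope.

Each 3-face is the convex hull of 4 vertices, one chosen as ±e_i from each of 4 distinct axes: 2^4·C(12,4) = 7920.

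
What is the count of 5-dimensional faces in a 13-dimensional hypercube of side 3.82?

An n-cube has C(n,k)·2^(n-k) k-faces. Here C(13,5)·2^8 = 1287·256 = 329472.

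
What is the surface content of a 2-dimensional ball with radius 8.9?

S_2(8.9) = 2·π^(2/2)·(8.9)^1 / Γ(2/2) = 2πr = 2π·8.9 ≈ 55.9203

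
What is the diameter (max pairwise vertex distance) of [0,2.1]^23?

The space diagonal of an n-cube of side s is s√n. Here 2.1·√23 ≈ 10.0712.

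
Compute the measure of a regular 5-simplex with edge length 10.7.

V_5 = √(6) · 10.7^5 / (5! · 2^(5/2)) ≈ 506.102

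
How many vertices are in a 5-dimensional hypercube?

Choose 0 of 5 axes to span the face (C(5,0) = 1 way), then fix each of the remaining 5 coordinates at one of its two extreme values (2^5 = 32 ways): 1·32 = 32.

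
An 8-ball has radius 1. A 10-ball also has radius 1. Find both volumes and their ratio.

V_8(1) ≈ 4.05871. V_10(1) ≈ 2.55016. Ratio V_8/V_10 ≈ 1.592.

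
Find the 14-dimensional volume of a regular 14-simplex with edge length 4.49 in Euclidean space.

For a regular n-simplex with edge a, V = (a^n / n!)·√((n+1)/2^n). With a=4.49, n=14: V ≈ 0.00046976.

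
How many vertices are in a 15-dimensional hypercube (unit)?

f_0(15-cube) = (15 choose 0) · 2^15 = 32768.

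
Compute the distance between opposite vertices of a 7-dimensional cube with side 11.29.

The space diagonal of an n-cube of side s is s√n. Here 11.29·√7 ≈ 29.8705.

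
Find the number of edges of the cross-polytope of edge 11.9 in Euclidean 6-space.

Number of 1-faces = 2^(1+1) · C(6,1+1) = 4 · 15 = 60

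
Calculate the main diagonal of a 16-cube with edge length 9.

||(9,9,...,9)|| = √(16)·9 = 36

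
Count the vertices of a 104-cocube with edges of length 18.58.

An n-cross-polytope has 2n vertices; here n = 104, giving 208.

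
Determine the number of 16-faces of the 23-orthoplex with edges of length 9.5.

An n-cross-polytope has 2^(k+1)·C(n,k+1) k-faces. Here 2^17·C(23,17) = 131072·100947 = 13231325184.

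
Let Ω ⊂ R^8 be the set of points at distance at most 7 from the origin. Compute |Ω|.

Volume = π^{8/2}·(7)^8/Γ(5) = 5764801·π^4/24 ≈ 2.33977e+07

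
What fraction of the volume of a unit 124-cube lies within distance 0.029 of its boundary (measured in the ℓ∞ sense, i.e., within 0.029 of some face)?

1 - (1 - 2·0.029)^124 = 1 - 0.942^124 ≈ 0.999394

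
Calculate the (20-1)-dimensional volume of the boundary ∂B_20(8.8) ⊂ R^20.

The surface area of an n-ball is 2π^(n/2) r^(n-1) / Γ(n/2). For n=20, r=8.8: 4.54921e+17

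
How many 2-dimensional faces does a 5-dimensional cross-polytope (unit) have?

f_2(5-orthoplex) = 2^3 · (5 choose 3) = 80.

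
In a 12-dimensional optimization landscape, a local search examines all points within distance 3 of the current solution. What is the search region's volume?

Volume = π^{12/2}·(3)^12/Γ(7) = 59049·π^6/80 ≈ 709613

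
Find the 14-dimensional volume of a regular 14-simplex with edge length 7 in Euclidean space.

For a regular n-simplex with edge a, V = (a^n / n!)·√((n+1)/2^n). With a=7, n=14: V ≈ 0.235396.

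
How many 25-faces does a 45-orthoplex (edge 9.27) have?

An n-cross-polytope has 2^(k+1)·C(n,k+1) k-faces. Here 2^26·C(45,26) = 67108864·2438362177020 = 163635715720379105280.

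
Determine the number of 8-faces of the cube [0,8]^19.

f_8(19-cube) = (19 choose 8) · 2^11 = 154791936.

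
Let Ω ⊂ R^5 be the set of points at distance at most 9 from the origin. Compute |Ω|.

V_5(9) = π^(5/2) · (9)^5 / Γ(5/2 + 1) = 157464·π^2/5 ≈ 310821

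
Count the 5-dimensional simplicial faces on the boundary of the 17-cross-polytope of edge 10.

An n-cross-polytope has 2^(k+1)·C(n,k+1) k-faces. Here 2^6·C(17,6) = 64·12376 = 792064.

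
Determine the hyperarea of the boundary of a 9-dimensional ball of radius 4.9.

The surface area of an n-ball is 2π^(n/2) r^(n-1) / Γ(n/2). For n=9, r=4.9: 9.86572e+06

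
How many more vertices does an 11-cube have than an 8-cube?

The 11-cube has 2^11 = 2048 vertices. The 8-cube has 2^8 = 256 vertices. Difference: 2048 - 256 = 1792.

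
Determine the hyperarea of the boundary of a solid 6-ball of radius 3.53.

|∂B_6(3.53)| ≈ 16995.1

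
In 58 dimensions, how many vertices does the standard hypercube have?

An n-cube has 2^n vertices; for n = 58 that is 2^58 = 288230376151711744.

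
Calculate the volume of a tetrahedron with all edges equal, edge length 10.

Volume = (√2/12) · 10³ = 117.851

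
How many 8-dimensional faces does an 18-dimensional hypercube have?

An n-cube has C(n,k)·2^(n-k) k-faces. Here C(18,8)·2^10 = 43758·1024 = 44808192.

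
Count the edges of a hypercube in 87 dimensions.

An n-cube has n·2^(n-1) edges. With n = 87: 87·77371252455336267181195264 = 6731298963614255244763987968.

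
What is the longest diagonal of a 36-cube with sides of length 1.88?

The space diagonal of an n-cube of side s is s√n. Here 1.88·√36 = 11.28.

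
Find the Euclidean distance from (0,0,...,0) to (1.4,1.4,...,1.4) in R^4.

Diagonal = √4 · 1.4 = 2.8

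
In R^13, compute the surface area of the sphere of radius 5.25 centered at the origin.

S_13(5.25) = 2·π^(13/2)·(5.25)^12 / Γ(13/2) ≈ 5.19035e+09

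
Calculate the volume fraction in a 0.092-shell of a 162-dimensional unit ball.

V(inner)/V(outer) = ((1-0.092)/1)^162 ≈ 1.621e-07, so the shell fraction is 0.9999998379.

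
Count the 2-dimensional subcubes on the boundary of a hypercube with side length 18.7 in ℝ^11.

Number of 2-faces = C(11,2) · 2^(11-2) = 55 · 512 = 28160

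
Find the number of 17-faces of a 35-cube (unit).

Number of 17-faces = C(35,17) · 2^(35-17) = 4537567650 · 262144 = 1189496134041600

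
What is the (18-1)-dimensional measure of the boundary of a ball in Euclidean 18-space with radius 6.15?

|∂B_18(6.15)| ≈ 3.80834e+13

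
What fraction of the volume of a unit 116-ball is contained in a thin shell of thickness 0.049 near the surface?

V(inner)/V(outer) = ((1-0.049)/1)^116 ≈ 0.002944, so the shell fraction is 0.997056.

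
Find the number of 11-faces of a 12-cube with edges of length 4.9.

An n-cube has C(n,k)·2^(n-k) k-faces. Here C(12,11)·2^1 = 12·2 = 24.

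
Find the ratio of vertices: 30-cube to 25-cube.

The 30-cube has 2^30 = 1073741824 vertices. The 25-cube has 2^25 = 33554432 vertices. Ratio: 1073741824/33554432 = 32.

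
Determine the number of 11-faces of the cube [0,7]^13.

Choose 11 of 13 axes to span the face (C(13,11) = 78 ways), then fix each of the remaining 2 coordinates at one of its two extreme values (2^2 = 4 ways): 78·4 = 312.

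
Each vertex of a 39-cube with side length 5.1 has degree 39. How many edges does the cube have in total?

An n-cube has n·2^(n-1) edges. With n = 39: 39·274877906944 = 10720238370816.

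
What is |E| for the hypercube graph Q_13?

The 13-cube has n·2^(n-1) = 13·2^12 = 13·4096 = 53248 edges.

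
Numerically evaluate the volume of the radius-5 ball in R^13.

Volume = π^{13/2}·(5)^13/Γ(15/2) = 31250000000·π^6/27027 ≈ 1.11161e+09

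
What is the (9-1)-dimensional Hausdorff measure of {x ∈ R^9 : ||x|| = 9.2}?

The surface area of an n-ball is 2π^(n/2) r^(n-1) / Γ(n/2). For n=9, r=9.2: 1.52357e+09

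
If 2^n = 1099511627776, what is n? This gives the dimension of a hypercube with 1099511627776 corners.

n = log_2(1099511627776) = 40.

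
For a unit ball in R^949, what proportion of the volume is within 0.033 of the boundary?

1 - (1-0.033)^949 ≈ 1 - 1.478e-14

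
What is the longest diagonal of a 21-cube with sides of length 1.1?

The space diagonal of an n-cube of side s is s√n. Here 1.1·√21 ≈ 5.04083.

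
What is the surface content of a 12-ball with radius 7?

S = n·V_n(r)/r = 12·V_12(7)/7 (volume-to-surface relation), giving 1977326743·π^6/60 ≈ 3.1683e+10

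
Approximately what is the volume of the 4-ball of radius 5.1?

Volume = π^{4/2}·(5.1)^4/Γ(3) ≈ 3338.49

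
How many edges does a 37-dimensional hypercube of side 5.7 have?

An n-cube has n·2^(n-1) edges. With n = 37: 37·68719476736 = 2542620639232.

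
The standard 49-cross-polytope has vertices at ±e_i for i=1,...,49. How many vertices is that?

The 49-dimensional cross-polytope has 2n = 2·49 = 98 vertices.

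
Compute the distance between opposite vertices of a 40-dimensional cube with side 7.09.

||(7.09,7.09,...,7.09)|| = √(40)·7.09 ≈ 44.8411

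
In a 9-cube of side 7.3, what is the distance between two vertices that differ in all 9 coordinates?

The space diagonal of an n-cube of side s is s√n. Here 7.3·√9 = 21.9.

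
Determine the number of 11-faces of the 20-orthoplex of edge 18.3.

Each 11-face is the convex hull of 12 vertices, one chosen as ±e_i from each of 12 distinct axes: 2^12·C(20,12) = 515973120.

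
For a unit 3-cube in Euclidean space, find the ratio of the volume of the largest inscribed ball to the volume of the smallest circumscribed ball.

V_in / V_out = (r_in/r_out)^3 = (1/√3)^3 = 3^(-3/2) ≈ 0.19245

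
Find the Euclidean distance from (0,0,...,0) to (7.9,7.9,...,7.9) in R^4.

||(7.9,7.9,...,7.9)|| = √(4)·7.9 = 15.8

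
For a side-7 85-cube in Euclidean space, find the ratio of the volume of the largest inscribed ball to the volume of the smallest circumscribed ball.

Volume scales as r^n, and r_in/r_out = 1/√85, giving (1/√85)^85 ≈ 9.99299e-83.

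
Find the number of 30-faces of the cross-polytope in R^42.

f_30(42-orthoplex) = 2^31 · (42 choose 31) = 9192435559220379648.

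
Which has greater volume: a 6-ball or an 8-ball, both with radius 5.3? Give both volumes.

V_6(5.3) ≈ 114539. V_8(5.3) ≈ 2.52694e+06. The 8-ball is larger.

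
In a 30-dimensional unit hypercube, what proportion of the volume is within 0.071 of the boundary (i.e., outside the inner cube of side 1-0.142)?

Shell fraction = 1 - (1-0.142)^30 ≈ 0.989893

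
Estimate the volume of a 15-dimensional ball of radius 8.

V_15(8) = π^(15/2) · (8)^15 / Γ(15/2 + 1) = 9007199254740992·π^7/2027025 ≈ 1.34208e+13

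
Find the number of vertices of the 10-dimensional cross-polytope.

The vertices are ±e_1, ..., ±e_10, so there are 2·10 = 20.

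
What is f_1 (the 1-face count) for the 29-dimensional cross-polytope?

f_1(29-orthoplex) = 2^2 · (29 choose 2) = 1624.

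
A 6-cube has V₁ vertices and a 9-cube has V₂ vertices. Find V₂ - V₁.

V₁ = 2^6 = 64. V₂ = 2^9 = 512. V₂ - V₁ = 448.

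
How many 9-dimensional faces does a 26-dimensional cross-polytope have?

Each 9-face is the convex hull of 10 vertices, one chosen as ±e_i from each of 10 distinct axes: 2^10·C(26,10) = 5439216640.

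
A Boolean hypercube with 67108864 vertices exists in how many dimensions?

Since 2^n = 67108864, we have n = 26.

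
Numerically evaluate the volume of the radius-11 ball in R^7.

V = 311794736·π^3/105 ≈ 9.20723e+07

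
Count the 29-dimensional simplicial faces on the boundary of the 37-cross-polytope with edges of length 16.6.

Number of 29-faces = 2^(29+1) · C(37,29+1) = 1073741824 · 10295472 = 11054678884220928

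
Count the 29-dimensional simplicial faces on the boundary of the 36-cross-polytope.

An n-cross-polytope has 2^(k+1)·C(n,k+1) k-faces. Here 2^30·C(36,30) = 1073741824·1947792 = 2091425734852608.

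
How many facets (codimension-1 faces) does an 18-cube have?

Choose 17 of 18 axes to span the face (C(18,17) = 18 ways), then fix each of the remaining 1 coordinate at one of its two extreme values (2^1 = 2 ways): 18·2 = 36.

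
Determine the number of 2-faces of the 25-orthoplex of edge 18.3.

Each 2-face is the convex hull of 3 vertices, one chosen as ±e_i from each of 3 distinct axes: 2^3·C(25,3) = 18400.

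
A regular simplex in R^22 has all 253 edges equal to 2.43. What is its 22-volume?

Volume = 2.43^22 · √(23/2^22) / 22! ≈ 6.34024e-16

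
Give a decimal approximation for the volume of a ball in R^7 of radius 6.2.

V_7(6.2) = π^(7/2) · (6.2)^7 / Γ(7/2 + 1) ≈ 1.66388e+06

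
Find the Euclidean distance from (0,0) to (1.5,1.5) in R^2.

The space diagonal of an n-cube of side s is s√n. Here 1.5·√2 ≈ 2.12132.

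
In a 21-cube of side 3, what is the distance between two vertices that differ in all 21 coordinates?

Diagonal = √21 · 3 ≈ 13.7477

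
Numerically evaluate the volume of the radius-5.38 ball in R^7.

Volume = π^{7/2}·(5.38)^7/Γ(9/2) ≈ 616391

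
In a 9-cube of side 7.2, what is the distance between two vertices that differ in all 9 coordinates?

d = √(7.2² + 7.2² + ... + 7.2²) [9 terms] = √(9·7.2²) = 7.2√9 = 21.6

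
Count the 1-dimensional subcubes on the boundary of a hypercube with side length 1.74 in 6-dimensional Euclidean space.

Choose 1 of 6 axes to span the face (C(6,1) = 6 ways), then fix each of the remaining 5 coordinates at one of its two extreme values (2^5 = 32 ways): 6·32 = 192.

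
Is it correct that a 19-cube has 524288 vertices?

True. The 19-cube has 2^19 = 524288 vertices.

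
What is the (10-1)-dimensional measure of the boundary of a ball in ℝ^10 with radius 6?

|∂B_10(6)| = 839808·π^5 ≈ 2.56998e+08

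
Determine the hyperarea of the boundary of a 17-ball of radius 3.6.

S = n·V_n(r)/r = 17·V_17(3.6)/3.6 (volume-to-surface relation), giving 1.90744e+09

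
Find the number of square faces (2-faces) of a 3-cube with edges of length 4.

Number of 2-faces = C(3,2) · 2^(3-2) = 3 · 2 = 6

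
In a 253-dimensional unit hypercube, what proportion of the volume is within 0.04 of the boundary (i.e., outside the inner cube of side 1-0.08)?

Shell fraction = 1 - (1-0.08)^253 ≈ 0.9999999993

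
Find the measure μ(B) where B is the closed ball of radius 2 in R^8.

V_8(2) = π^(8/2) · (2)^8 / Γ(8/2 + 1) = 32·π^4/3 ≈ 1039.03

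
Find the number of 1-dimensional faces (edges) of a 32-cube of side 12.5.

Number of 1-faces = C(32,1)·2^(32-1) = 32·2147483648 = 68719476736.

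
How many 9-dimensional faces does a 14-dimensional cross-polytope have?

Each 9-face is the convex hull of 10 vertices, one chosen as ±e_i from each of 10 distinct axes: 2^10·C(14,10) = 1025024.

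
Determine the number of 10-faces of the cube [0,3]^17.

Number of 10-faces = C(17,10) · 2^(17-10) = 19448 · 128 = 2489344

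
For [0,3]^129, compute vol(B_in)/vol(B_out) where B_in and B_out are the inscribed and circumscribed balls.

The radii are 3/2 and 3√129/2, so the volume ratio is (1/√129)^129 = 129^{-129/2} ≈ 7.36146e-137.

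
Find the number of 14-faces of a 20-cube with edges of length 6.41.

Number of 14-faces = C(20,14) · 2^(20-14) = 38760 · 64 = 2480640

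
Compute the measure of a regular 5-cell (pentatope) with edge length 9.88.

For a regular n-simplex with edge a, V = (a^n / n!)·√((n+1)/2^n). With a=9.88, n=4: V ≈ 221.943.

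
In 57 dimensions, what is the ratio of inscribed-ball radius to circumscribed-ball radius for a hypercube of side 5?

For an n-cube of any side s, the inradius is s/2 and the circumradius is s√n/2, so the ratio is 1/√57 ≈ 0.132453.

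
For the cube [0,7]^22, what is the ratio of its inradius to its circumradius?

r_in / r_out = (7/2) / (7√22/2) = 1/√22 ≈ 0.213201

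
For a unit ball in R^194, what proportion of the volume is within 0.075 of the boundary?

Shell fraction = 1 - (1-0.075)^194 ≈ 0.9999997299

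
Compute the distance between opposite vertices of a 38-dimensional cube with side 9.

Diagonal = √38 · 9 ≈ 55.4797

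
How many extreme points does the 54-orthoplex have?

An n-cross-polytope has 2n vertices; here n = 54, giving 108.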